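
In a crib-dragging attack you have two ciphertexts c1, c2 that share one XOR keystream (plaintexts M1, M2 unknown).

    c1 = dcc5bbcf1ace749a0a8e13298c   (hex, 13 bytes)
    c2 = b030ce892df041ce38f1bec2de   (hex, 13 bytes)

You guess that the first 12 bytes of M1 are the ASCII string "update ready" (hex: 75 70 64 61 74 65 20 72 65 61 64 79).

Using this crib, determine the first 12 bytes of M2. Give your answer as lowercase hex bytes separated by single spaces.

19 85 11 27 43 5b 15 26 57 1e c9 92

First, c1 ⊕ c2 = (M1 ⊕ K) ⊕ (M2 ⊕ K) = M1 ⊕ M2, so the key drops out. Then M2 = (M1 ⊕ M2) ⊕ M1 over the first 12 bytes.
byte 0: (dc XOR b0) XOR 75 = 6c XOR 75 = 19
byte 1: (c5 XOR 30) XOR 70 = f5 XOR 70 = 85
byte 2: (bb XOR ce) XOR 64 = 75 XOR 64 = 11
byte 3: (cf XOR 89) XOR 61 = 46 XOR 61 = 27
byte 4: (1a XOR 2d) XOR 74 = 37 XOR 74 = 43
byte 5: (ce XOR f0) XOR 65 = 3e XOR 65 = 5b
byte 6: (74 XOR 41) XOR 20 = 35 XOR 20 = 15
byte 7: (9a XOR ce) XOR 72 = 54 XOR 72 = 26
byte 8: (0a XOR 38) XOR 65 = 32 XOR 65 = 57
byte 9: (8e XOR f1) XOR 61 = 7f XOR 61 = 1e
byte 10: (13 XOR be) XOR 64 = ad XOR 64 = c9
byte 11: (29 XOR c2) XOR 79 = eb XOR 79 = 92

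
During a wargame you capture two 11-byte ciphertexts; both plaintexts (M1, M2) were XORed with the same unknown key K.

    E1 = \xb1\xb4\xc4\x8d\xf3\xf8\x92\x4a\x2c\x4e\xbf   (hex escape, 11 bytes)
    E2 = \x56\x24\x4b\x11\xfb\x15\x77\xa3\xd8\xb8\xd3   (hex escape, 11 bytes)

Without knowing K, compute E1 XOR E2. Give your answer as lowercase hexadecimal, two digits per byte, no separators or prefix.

e7908f9c08ede5e9f4f66c

E1 ⊕ E2 = (M1 ⊕ K) ⊕ (M2 ⊕ K) = M1 ⊕ M2 — the shared key cancels under XOR.
177 ⊕  86 = 231
180 ⊕  36 = 144
196 ⊕  75 = 143
141 ⊕  17 = 156
243 ⊕ 251 =   8
248 ⊕  21 = 237
146 ⊕ 119 = 229
 74 ⊕ 163 = 233
 44 ⊕ 216 = 244
 78 ⊕ 184 = 246
191 ⊕ 211 = 108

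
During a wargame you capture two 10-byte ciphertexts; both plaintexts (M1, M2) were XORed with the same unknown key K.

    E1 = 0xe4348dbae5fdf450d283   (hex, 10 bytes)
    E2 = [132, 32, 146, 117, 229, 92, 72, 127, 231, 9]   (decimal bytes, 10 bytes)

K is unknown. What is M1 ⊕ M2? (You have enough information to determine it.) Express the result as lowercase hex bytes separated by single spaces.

E1 ⊕ E2 = (M1 ⊕ K) ⊕ (M2 ⊕ K) = M1 ⊕ M2 — the shared key cancels under XOR.
e4 ⊕ 84 = 60
34 ⊕ 20 = 14
8d ⊕ 92 = 1f
ba ⊕ 75 = cf
e5 ⊕ e5 = 00
fd ⊕ 5c = a1
f4 ⊕ 48 = bc
50 ⊕ 7f = 2f
d2 ⊕ e7 = 35
83 ⊕ 09 = 8a

60 14 1f cf 00 a1 bc 2f 35 8a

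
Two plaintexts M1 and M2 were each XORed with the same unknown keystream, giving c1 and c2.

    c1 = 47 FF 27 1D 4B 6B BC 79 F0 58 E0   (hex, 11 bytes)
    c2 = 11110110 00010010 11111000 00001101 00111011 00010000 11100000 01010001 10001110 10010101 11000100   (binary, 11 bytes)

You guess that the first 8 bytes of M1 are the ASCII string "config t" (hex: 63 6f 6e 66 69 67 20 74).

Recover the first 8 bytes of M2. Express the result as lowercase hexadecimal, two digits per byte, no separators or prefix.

d282b176191c7c5c

First, c1 ⊕ c2 = (M1 ⊕ K) ⊕ (M2 ⊕ K) = M1 ⊕ M2, so the key drops out. Then M2 = (M1 ⊕ M2) ⊕ M1 over the first 8 bytes.
byte 0: (47 XOR f6) XOR 63 = b1 XOR 63 = d2
byte 1: (ff XOR 12) XOR 6f = ed XOR 6f = 82
byte 2: (27 XOR f8) XOR 6e = df XOR 6e = b1
byte 3: (1d XOR 0d) XOR 66 = 10 XOR 66 = 76
byte 4: (4b XOR 3b) XOR 69 = 70 XOR 69 = 19
byte 5: (6b XOR 10) XOR 67 = 7b XOR 67 = 1c
byte 6: (bc XOR e0) XOR 20 = 5c XOR 20 = 7c
byte 7: (79 XOR 51) XOR 74 = 28 XOR 74 = 5c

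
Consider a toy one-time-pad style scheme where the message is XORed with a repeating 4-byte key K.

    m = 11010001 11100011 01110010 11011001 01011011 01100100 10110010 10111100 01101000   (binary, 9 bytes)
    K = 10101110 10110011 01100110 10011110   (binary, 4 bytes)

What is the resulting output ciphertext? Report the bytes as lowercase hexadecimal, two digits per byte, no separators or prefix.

7f501447f5d7d422c6

The 4-byte key repeats, so the effective keystream is ae b3 66 9e ae b3 66 9e ae.
byte 0: d1 XOR ae = 7f
byte 1: e3 XOR b3 = 50
byte 2: 72 XOR 66 = 14
byte 3: d9 XOR 9e = 47
byte 4: 5b XOR ae = f5
byte 5: 64 XOR b3 = d7
byte 6: b2 XOR 66 = d4
byte 7: bc XOR 9e = 22
byte 8: 68 XOR ae = c6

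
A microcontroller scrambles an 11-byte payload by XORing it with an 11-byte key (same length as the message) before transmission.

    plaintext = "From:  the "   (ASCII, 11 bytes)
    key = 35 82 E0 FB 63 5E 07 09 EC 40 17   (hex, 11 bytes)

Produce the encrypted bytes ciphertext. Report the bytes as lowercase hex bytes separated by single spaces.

XOR is its own inverse, so applying the key byte-wise gives the result directly.
46 xor 35 = 73
72 xor 82 = f0
6f xor e0 = 8f
6d xor fb = 96
3a xor 63 = 59
20 xor 5e = 7e
20 xor 07 = 27
74 xor 09 = 7d
68 xor ec = 84
65 xor 40 = 25
20 xor 17 = 37

73 f0 8f 96 59 7e 27 7d 84 25 37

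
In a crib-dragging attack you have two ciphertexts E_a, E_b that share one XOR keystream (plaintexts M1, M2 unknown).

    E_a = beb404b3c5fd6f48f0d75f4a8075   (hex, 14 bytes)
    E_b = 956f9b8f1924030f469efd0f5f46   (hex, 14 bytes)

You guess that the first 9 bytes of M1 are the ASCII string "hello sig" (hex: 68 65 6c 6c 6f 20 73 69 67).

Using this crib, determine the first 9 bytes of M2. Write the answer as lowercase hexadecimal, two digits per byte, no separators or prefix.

43bef350b3f91f2ed1

First, E_a ⊕ E_b = (M1 ⊕ K) ⊕ (M2 ⊕ K) = M1 ⊕ M2, so the key drops out. Then M2 = (M1 ⊕ M2) ⊕ M1 over the first 9 bytes.
byte 0: (be ⊕ 95) ⊕ 68 = 2b ⊕ 68 = 43
byte 1: (b4 ⊕ 6f) ⊕ 65 = db ⊕ 65 = be
byte 2: (04 ⊕ 9b) ⊕ 6c = 9f ⊕ 6c = f3
byte 3: (b3 ⊕ 8f) ⊕ 6c = 3c ⊕ 6c = 50
byte 4: (c5 ⊕ 19) ⊕ 6f = dc ⊕ 6f = b3
byte 5: (fd ⊕ 24) ⊕ 20 = d9 ⊕ 20 = f9
byte 6: (6f ⊕ 03) ⊕ 73 = 6c ⊕ 73 = 1f
byte 7: (48 ⊕ 0f) ⊕ 69 = 47 ⊕ 69 = 2e
byte 8: (f0 ⊕ 46) ⊕ 67 = b6 ⊕ 67 = d1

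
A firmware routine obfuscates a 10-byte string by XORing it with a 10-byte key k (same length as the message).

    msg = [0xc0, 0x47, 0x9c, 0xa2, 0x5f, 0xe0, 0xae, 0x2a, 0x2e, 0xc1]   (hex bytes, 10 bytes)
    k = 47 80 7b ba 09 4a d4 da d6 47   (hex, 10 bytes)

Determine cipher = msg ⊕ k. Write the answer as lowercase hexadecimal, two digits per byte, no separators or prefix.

XOR is its own inverse, so applying the key byte-wise gives the result directly.
byte 0: 192 XOR  71 = 135
byte 1:  71 XOR 128 = 199
byte 2: 156 XOR 123 = 231
byte 3: 162 XOR 186 =  24
byte 4:  95 XOR   9 =  86
byte 5: 224 XOR  74 = 170
byte 6: 174 XOR 212 = 122
byte 7:  42 XOR 218 = 240
byte 8:  46 XOR 214 = 248
byte 9: 193 XOR  71 = 134

87c7e71856aa7af0f886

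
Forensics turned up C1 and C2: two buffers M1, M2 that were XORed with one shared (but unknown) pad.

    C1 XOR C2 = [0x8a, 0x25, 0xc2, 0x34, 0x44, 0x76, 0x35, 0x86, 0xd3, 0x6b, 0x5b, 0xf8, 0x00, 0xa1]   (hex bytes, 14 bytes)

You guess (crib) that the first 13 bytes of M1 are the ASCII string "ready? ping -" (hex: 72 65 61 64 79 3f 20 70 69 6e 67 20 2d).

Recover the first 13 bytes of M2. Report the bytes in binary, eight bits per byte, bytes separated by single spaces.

11111000 01000000 10100011 01010000 00111101 01001001 00010101 11110110 10111010 00000101 00111100 11011000 00101101

Since C1 ⊕ C2 = M1 ⊕ M2, XORing with the guessed M1 bytes yields the corresponding M2 bytes: M2 = (C1 ⊕ C2) ⊕ M1.
8a ⊕ 72 = f8
25 ⊕ 65 = 40
c2 ⊕ 61 = a3
34 ⊕ 64 = 50
44 ⊕ 79 = 3d
76 ⊕ 3f = 49
35 ⊕ 20 = 15
86 ⊕ 70 = f6
d3 ⊕ 69 = ba
6b ⊕ 6e = 05
5b ⊕ 67 = 3c
f8 ⊕ 20 = d8
00 ⊕ 2d = 2d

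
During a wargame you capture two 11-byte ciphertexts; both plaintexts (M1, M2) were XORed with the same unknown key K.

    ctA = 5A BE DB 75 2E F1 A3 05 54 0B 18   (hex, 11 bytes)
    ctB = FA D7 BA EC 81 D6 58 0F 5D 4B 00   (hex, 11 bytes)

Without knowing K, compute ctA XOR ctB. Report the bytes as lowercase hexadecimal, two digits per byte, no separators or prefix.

ctA ⊕ ctB = (M1 ⊕ K) ⊕ (M2 ⊕ K) = M1 ⊕ M2 — the shared key cancels under XOR.
byte 0:  90 xor 250 = 160
byte 1: 190 xor 215 = 105
byte 2: 219 xor 186 =  97
byte 3: 117 xor 236 = 153
byte 4:  46 xor 129 = 175
byte 5: 241 xor 214 =  39
byte 6: 163 xor  88 = 251
byte 7:   5 xor  15 =  10
byte 8:  84 xor  93 =   9
byte 9:  11 xor  75 =  64
byte 10:  24 xor   0 =  24

a0696199af27fb0a094018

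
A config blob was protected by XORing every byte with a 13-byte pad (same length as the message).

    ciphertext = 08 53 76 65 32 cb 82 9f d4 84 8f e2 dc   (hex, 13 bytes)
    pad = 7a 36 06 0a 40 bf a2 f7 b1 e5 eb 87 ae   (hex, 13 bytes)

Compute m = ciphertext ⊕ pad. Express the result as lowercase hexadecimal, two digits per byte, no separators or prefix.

7265706f727420686561646572

XOR is its own inverse, so applying the key byte-wise gives the result directly.
08 ⊕ 7a = 72
53 ⊕ 36 = 65
76 ⊕ 06 = 70
65 ⊕ 0a = 6f
32 ⊕ 40 = 72
cb ⊕ bf = 74
82 ⊕ a2 = 20
9f ⊕ f7 = 68
d4 ⊕ b1 = 65
84 ⊕ e5 = 61
8f ⊕ eb = 64
e2 ⊕ 87 = 65
dc ⊕ ae = 72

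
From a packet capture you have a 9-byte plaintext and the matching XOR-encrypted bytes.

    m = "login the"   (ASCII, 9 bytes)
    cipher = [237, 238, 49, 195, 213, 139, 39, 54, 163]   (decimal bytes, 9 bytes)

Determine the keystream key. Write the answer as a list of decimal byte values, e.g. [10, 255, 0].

[129, 129, 86, 170, 187, 171, 83, 94, 198]

Since cipher = m ⊕ key, XORing both sides with m gives key = m ⊕ cipher.
6c xor ed = 81
6f xor ee = 81
67 xor 31 = 56
69 xor c3 = aa
6e xor d5 = bb
20 xor 8b = ab
74 xor 27 = 53
68 xor 36 = 5e
65 xor a3 = c6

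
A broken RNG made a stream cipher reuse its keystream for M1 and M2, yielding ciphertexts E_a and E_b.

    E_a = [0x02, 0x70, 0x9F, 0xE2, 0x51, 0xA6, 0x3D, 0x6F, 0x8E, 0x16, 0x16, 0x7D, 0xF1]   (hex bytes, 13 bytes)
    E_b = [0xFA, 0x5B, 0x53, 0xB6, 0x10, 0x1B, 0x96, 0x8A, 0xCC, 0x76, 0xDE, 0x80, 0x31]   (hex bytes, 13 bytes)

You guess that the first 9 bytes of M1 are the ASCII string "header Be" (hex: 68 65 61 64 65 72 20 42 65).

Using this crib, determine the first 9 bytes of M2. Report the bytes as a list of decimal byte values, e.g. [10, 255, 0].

[144, 78, 173, 48, 36, 207, 139, 167, 39]

First, E_a ⊕ E_b = (M1 ⊕ K) ⊕ (M2 ⊕ K) = M1 ⊕ M2, so the key drops out. Then M2 = (M1 ⊕ M2) ⊕ M1 over the first 9 bytes.
byte 0: (02 xor fa) xor 68 = f8 xor 68 = 90
byte 1: (70 xor 5b) xor 65 = 2b xor 65 = 4e
byte 2: (9f xor 53) xor 61 = cc xor 61 = ad
byte 3: (e2 xor b6) xor 64 = 54 xor 64 = 30
byte 4: (51 xor 10) xor 65 = 41 xor 65 = 24
byte 5: (a6 xor 1b) xor 72 = bd xor 72 = cf
byte 6: (3d xor 96) xor 20 = ab xor 20 = 8b
byte 7: (6f xor 8a) xor 42 = e5 xor 42 = a7
byte 8: (8e xor cc) xor 65 = 42 xor 65 = 27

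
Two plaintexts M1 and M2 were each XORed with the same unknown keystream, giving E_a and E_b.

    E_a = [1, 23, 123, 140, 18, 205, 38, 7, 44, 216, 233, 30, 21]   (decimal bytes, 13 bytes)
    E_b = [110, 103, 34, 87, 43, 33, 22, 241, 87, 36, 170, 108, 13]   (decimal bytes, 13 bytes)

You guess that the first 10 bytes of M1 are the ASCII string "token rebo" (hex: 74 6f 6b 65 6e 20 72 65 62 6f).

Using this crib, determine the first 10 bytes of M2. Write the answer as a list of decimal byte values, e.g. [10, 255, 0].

[27, 31, 50, 190, 87, 204, 66, 147, 25, 147]

First, E_a ⊕ E_b = (M1 ⊕ K) ⊕ (M2 ⊕ K) = M1 ⊕ M2, so the key drops out. Then M2 = (M1 ⊕ M2) ⊕ M1 over the first 10 bytes.
byte 0: (01 ^ 6e) ^ 74 = 6f ^ 74 = 1b
byte 1: (17 ^ 67) ^ 6f = 70 ^ 6f = 1f
byte 2: (7b ^ 22) ^ 6b = 59 ^ 6b = 32
byte 3: (8c ^ 57) ^ 65 = db ^ 65 = be
byte 4: (12 ^ 2b) ^ 6e = 39 ^ 6e = 57
byte 5: (cd ^ 21) ^ 20 = ec ^ 20 = cc
byte 6: (26 ^ 16) ^ 72 = 30 ^ 72 = 42
byte 7: (07 ^ f1) ^ 65 = f6 ^ 65 = 93
byte 8: (2c ^ 57) ^ 62 = 7b ^ 62 = 19
byte 9: (d8 ^ 24) ^ 6f = fc ^ 6f = 93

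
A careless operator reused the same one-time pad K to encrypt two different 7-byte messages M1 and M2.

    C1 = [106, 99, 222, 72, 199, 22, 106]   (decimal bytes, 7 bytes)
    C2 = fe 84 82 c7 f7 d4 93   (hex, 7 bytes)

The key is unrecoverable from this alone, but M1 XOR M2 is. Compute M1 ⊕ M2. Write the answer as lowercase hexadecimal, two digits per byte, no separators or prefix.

94e75c8f30c2f9

C1 ⊕ C2 = (M1 ⊕ K) ⊕ (M2 ⊕ K) = M1 ⊕ M2 — the shared key cancels under XOR.
6a xor fe = 94
63 xor 84 = e7
de xor 82 = 5c
48 xor c7 = 8f
c7 xor f7 = 30
16 xor d4 = c2
6a xor 93 = f9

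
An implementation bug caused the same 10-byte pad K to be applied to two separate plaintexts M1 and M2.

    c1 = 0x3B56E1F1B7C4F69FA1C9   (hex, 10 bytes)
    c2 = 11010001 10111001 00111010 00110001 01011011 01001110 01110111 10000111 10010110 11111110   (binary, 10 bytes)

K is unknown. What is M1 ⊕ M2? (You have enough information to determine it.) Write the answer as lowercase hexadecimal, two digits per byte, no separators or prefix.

eaefdbc0ec8a81183737

c1 ⊕ c2 = (M1 ⊕ K) ⊕ (M2 ⊕ K) = M1 ⊕ M2 — the shared key cancels under XOR.
byte 0: 3b xor d1 = ea
byte 1: 56 xor b9 = ef
byte 2: e1 xor 3a = db
byte 3: f1 xor 31 = c0
byte 4: b7 xor 5b = ec
byte 5: c4 xor 4e = 8a
byte 6: f6 xor 77 = 81
byte 7: 9f xor 87 = 18
byte 8: a1 xor 96 = 37
byte 9: c9 xor fe = 37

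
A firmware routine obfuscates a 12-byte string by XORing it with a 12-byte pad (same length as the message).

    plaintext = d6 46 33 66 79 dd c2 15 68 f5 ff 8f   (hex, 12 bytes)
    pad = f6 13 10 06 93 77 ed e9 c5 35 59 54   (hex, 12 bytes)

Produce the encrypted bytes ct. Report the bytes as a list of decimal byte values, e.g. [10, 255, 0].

[32, 85, 35, 96, 234, 170, 47, 252, 173, 192, 166, 219]

d6 XOR f6 = 20
46 XOR 13 = 55
33 XOR 10 = 23
66 XOR 06 = 60
79 XOR 93 = ea
dd XOR 77 = aa
c2 XOR ed = 2f
15 XOR e9 = fc
68 XOR c5 = ad
f5 XOR 35 = c0
ff XOR 59 = a6
8f XOR 54 = db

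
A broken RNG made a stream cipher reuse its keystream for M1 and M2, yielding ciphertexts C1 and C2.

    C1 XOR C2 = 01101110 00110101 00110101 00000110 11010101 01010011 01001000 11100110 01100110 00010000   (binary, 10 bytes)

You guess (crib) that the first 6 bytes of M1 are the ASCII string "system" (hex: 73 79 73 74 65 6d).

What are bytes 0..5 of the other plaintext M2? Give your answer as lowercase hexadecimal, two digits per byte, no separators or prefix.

Since C1 ⊕ C2 = M1 ⊕ M2, XORing with the guessed M1 bytes yields the corresponding M2 bytes: M2 = (C1 ⊕ C2) ⊕ M1.
6e ⊕ 73 = 1d
35 ⊕ 79 = 4c
35 ⊕ 73 = 46
06 ⊕ 74 = 72
d5 ⊕ 65 = b0
53 ⊕ 6d = 3e

1d4c4672b03e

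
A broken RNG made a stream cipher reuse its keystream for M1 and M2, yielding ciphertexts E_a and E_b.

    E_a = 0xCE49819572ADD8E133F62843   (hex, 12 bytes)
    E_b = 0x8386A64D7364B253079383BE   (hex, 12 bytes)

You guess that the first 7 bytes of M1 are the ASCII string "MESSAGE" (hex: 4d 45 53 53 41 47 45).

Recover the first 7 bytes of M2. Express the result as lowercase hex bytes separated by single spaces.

00 8a 74 8b 40 8e 2f

First, E_a ⊕ E_b = (M1 ⊕ K) ⊕ (M2 ⊕ K) = M1 ⊕ M2, so the key drops out. Then M2 = (M1 ⊕ M2) ⊕ M1 over the first 7 bytes.
byte 0: (ce xor 83) xor 4d = 4d xor 4d = 00
byte 1: (49 xor 86) xor 45 = cf xor 45 = 8a
byte 2: (81 xor a6) xor 53 = 27 xor 53 = 74
byte 3: (95 xor 4d) xor 53 = d8 xor 53 = 8b
byte 4: (72 xor 73) xor 41 = 01 xor 41 = 40
byte 5: (ad xor 64) xor 47 = c9 xor 47 = 8e
byte 6: (d8 xor b2) xor 45 = 6a xor 45 = 2f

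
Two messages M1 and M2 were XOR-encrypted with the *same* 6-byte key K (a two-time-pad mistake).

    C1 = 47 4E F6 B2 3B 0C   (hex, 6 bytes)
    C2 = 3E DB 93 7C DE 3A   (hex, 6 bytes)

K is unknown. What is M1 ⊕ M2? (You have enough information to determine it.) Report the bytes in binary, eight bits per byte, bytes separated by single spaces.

C1 ⊕ C2 = (M1 ⊕ K) ⊕ (M2 ⊕ K) = M1 ⊕ M2 — the shared key cancels under XOR.
47 ^ 3e = 79
4e ^ db = 95
f6 ^ 93 = 65
b2 ^ 7c = ce
3b ^ de = e5
0c ^ 3a = 36

01111001 10010101 01100101 11001110 11100101 00110110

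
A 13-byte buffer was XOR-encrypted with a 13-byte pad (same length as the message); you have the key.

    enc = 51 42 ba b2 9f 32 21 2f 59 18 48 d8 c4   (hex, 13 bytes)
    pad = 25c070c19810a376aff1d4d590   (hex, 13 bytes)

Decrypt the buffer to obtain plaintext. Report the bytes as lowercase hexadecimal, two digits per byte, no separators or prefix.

7482ca7307228259f6e99c0d54

XOR is its own inverse, so applying the key byte-wise gives the result directly.
01010001 ⊕ 00100101 = 01110100
01000010 ⊕ 11000000 = 10000010
10111010 ⊕ 01110000 = 11001010
10110010 ⊕ 11000001 = 01110011
10011111 ⊕ 10011000 = 00000111
00110010 ⊕ 00010000 = 00100010
00100001 ⊕ 10100011 = 10000010
00101111 ⊕ 01110110 = 01011001
01011001 ⊕ 10101111 = 11110110
00011000 ⊕ 11110001 = 11101001
01001000 ⊕ 11010100 = 10011100
11011000 ⊕ 11010101 = 00001101
11000100 ⊕ 10010000 = 01010100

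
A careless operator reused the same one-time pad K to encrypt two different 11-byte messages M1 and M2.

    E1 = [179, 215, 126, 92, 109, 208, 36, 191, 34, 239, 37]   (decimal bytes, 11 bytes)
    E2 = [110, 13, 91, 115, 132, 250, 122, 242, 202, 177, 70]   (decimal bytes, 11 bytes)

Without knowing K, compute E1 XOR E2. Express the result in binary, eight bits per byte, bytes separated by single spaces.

11011101 11011010 00100101 00101111 11101001 00101010 01011110 01001101 11101000 01011110 01100011

E1 ⊕ E2 = (M1 ⊕ K) ⊕ (M2 ⊕ K) = M1 ⊕ M2 — the shared key cancels under XOR.
byte 0: 179 xor 110 = 221
byte 1: 215 xor  13 = 218
byte 2: 126 xor  91 =  37
byte 3:  92 xor 115 =  47
byte 4: 109 xor 132 = 233
byte 5: 208 xor 250 =  42
byte 6:  36 xor 122 =  94
byte 7: 191 xor 242 =  77
byte 8:  34 xor 202 = 232
byte 9: 239 xor 177 =  94
byte 10:  37 xor  70 =  99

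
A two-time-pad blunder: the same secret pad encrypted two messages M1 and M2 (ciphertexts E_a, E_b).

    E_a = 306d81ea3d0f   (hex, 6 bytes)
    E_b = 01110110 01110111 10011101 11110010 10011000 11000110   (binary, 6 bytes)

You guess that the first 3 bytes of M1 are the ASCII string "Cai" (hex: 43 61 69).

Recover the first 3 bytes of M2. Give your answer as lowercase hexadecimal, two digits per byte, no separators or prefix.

First, E_a ⊕ E_b = (M1 ⊕ K) ⊕ (M2 ⊕ K) = M1 ⊕ M2, so the key drops out. Then M2 = (M1 ⊕ M2) ⊕ M1 over the first 3 bytes.
byte 0: (30 ^ 76) ^ 43 = 46 ^ 43 = 05
byte 1: (6d ^ 77) ^ 61 = 1a ^ 61 = 7b
byte 2: (81 ^ 9d) ^ 69 = 1c ^ 69 = 75

057b75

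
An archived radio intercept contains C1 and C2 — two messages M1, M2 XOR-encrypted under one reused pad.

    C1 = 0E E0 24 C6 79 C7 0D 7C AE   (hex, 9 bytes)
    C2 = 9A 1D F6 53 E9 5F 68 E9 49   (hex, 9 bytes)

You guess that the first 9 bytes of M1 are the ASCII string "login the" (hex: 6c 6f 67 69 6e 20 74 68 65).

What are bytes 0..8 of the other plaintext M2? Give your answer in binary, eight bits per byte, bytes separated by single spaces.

First, C1 ⊕ C2 = (M1 ⊕ K) ⊕ (M2 ⊕ K) = M1 ⊕ M2, so the key drops out. Then M2 = (M1 ⊕ M2) ⊕ M1 over the first 9 bytes.
byte 0: (0e xor 9a) xor 6c = 94 xor 6c = f8
byte 1: (e0 xor 1d) xor 6f = fd xor 6f = 92
byte 2: (24 xor f6) xor 67 = d2 xor 67 = b5
byte 3: (c6 xor 53) xor 69 = 95 xor 69 = fc
byte 4: (79 xor e9) xor 6e = 90 xor 6e = fe
byte 5: (c7 xor 5f) xor 20 = 98 xor 20 = b8
byte 6: (0d xor 68) xor 74 = 65 xor 74 = 11
byte 7: (7c xor e9) xor 68 = 95 xor 68 = fd
byte 8: (ae xor 49) xor 65 = e7 xor 65 = 82

11111000 10010010 10110101 11111100 11111110 10111000 00010001 11111101 10000010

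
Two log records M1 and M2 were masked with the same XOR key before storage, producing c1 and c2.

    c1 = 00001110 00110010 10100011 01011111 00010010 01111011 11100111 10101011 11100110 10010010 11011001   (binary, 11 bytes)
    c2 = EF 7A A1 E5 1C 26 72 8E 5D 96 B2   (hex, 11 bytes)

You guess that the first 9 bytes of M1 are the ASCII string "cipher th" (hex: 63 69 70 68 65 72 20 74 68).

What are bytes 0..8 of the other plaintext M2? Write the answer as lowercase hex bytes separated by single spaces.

82 21 72 d2 6b 2f b5 51 d3

First, c1 ⊕ c2 = (M1 ⊕ K) ⊕ (M2 ⊕ K) = M1 ⊕ M2, so the key drops out. Then M2 = (M1 ⊕ M2) ⊕ M1 over the first 9 bytes.
byte 0: (0e xor ef) xor 63 = e1 xor 63 = 82
byte 1: (32 xor 7a) xor 69 = 48 xor 69 = 21
byte 2: (a3 xor a1) xor 70 = 02 xor 70 = 72
byte 3: (5f xor e5) xor 68 = ba xor 68 = d2
byte 4: (12 xor 1c) xor 65 = 0e xor 65 = 6b
byte 5: (7b xor 26) xor 72 = 5d xor 72 = 2f
byte 6: (e7 xor 72) xor 20 = 95 xor 20 = b5
byte 7: (ab xor 8e) xor 74 = 25 xor 74 = 51
byte 8: (e6 xor 5d) xor 68 = bb xor 68 = d3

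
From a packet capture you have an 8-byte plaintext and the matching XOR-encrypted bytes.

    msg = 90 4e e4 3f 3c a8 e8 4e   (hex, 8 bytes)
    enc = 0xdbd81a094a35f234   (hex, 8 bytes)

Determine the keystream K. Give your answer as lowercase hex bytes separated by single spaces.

4b 96 fe 36 76 9d 1a 7a

Since enc = msg ⊕ K, XORing both sides with msg gives K = msg ⊕ enc.
byte 0: 144 xor 219 =  75
byte 1:  78 xor 216 = 150
byte 2: 228 xor  26 = 254
byte 3:  63 xor   9 =  54
byte 4:  60 xor  74 = 118
byte 5: 168 xor  53 = 157
byte 6: 232 xor 242 =  26
byte 7:  78 xor  52 = 122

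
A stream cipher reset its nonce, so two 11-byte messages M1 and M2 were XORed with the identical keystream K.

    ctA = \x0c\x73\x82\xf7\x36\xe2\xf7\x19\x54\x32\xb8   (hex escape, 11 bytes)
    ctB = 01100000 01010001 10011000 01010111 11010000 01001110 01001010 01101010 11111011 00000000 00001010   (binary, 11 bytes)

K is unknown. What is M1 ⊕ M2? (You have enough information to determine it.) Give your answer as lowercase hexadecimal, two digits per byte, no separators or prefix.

ctA ⊕ ctB = (M1 ⊕ K) ⊕ (M2 ⊕ K) = M1 ⊕ M2 — the shared key cancels under XOR.
0c xor 60 = 6c
73 xor 51 = 22
82 xor 98 = 1a
f7 xor 57 = a0
36 xor d0 = e6
e2 xor 4e = ac
f7 xor 4a = bd
19 xor 6a = 73
54 xor fb = af
32 xor 00 = 32
b8 xor 0a = b2

6c221aa0e6acbd73af32b2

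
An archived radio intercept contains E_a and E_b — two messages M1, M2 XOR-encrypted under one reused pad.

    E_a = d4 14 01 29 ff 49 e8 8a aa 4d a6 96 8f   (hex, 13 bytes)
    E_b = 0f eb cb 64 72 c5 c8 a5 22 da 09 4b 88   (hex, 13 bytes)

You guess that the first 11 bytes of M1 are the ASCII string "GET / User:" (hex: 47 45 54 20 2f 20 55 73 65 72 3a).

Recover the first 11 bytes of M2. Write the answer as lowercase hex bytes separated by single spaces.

First, E_a ⊕ E_b = (M1 ⊕ K) ⊕ (M2 ⊕ K) = M1 ⊕ M2, so the key drops out. Then M2 = (M1 ⊕ M2) ⊕ M1 over the first 11 bytes.
byte 0: (d4 XOR 0f) XOR 47 = db XOR 47 = 9c
byte 1: (14 XOR eb) XOR 45 = ff XOR 45 = ba
byte 2: (01 XOR cb) XOR 54 = ca XOR 54 = 9e
byte 3: (29 XOR 64) XOR 20 = 4d XOR 20 = 6d
byte 4: (ff XOR 72) XOR 2f = 8d XOR 2f = a2
byte 5: (49 XOR c5) XOR 20 = 8c XOR 20 = ac
byte 6: (e8 XOR c8) XOR 55 = 20 XOR 55 = 75
byte 7: (8a XOR a5) XOR 73 = 2f XOR 73 = 5c
byte 8: (aa XOR 22) XOR 65 = 88 XOR 65 = ed
byte 9: (4d XOR da) XOR 72 = 97 XOR 72 = e5
byte 10: (a6 XOR 09) XOR 3a = af XOR 3a = 95

9c ba 9e 6d a2 ac 75 5c ed e5 95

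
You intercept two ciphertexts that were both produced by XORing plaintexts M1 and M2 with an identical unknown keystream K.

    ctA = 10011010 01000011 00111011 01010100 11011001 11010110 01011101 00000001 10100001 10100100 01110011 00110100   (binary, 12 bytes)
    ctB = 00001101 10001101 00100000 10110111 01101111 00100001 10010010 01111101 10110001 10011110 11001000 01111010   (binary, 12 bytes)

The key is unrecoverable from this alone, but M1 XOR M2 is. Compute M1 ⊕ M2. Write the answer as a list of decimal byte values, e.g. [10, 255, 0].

ctA ⊕ ctB = (M1 ⊕ K) ⊕ (M2 ⊕ K) = M1 ⊕ M2 — the shared key cancels under XOR.
9a xor 0d = 97
43 xor 8d = ce
3b xor 20 = 1b
54 xor b7 = e3
d9 xor 6f = b6
d6 xor 21 = f7
5d xor 92 = cf
01 xor 7d = 7c
a1 xor b1 = 10
a4 xor 9e = 3a
73 xor c8 = bb
34 xor 7a = 4e

[151, 206, 27, 227, 182, 247, 207, 124, 16, 58, 187, 78]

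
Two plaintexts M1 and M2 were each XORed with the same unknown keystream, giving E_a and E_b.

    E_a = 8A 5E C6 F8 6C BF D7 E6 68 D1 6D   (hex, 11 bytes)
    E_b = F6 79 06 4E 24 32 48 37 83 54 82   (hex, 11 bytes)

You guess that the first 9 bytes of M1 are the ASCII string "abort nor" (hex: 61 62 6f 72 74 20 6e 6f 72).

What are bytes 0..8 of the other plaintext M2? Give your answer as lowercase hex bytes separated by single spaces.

First, E_a ⊕ E_b = (M1 ⊕ K) ⊕ (M2 ⊕ K) = M1 ⊕ M2, so the key drops out. Then M2 = (M1 ⊕ M2) ⊕ M1 over the first 9 bytes.
byte 0: (8a XOR f6) XOR 61 = 7c XOR 61 = 1d
byte 1: (5e XOR 79) XOR 62 = 27 XOR 62 = 45
byte 2: (c6 XOR 06) XOR 6f = c0 XOR 6f = af
byte 3: (f8 XOR 4e) XOR 72 = b6 XOR 72 = c4
byte 4: (6c XOR 24) XOR 74 = 48 XOR 74 = 3c
byte 5: (bf XOR 32) XOR 20 = 8d XOR 20 = ad
byte 6: (d7 XOR 48) XOR 6e = 9f XOR 6e = f1
byte 7: (e6 XOR 37) XOR 6f = d1 XOR 6f = be
byte 8: (68 XOR 83) XOR 72 = eb XOR 72 = 99

1d 45 af c4 3c ad f1 be 99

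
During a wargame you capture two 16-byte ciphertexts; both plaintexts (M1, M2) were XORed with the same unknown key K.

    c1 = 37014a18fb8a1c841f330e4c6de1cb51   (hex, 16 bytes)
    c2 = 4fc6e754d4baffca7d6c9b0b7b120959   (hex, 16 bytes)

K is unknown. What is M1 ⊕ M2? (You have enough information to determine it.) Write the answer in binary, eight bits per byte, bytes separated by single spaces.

c1 ⊕ c2 = (M1 ⊕ K) ⊕ (M2 ⊕ K) = M1 ⊕ M2 — the shared key cancels under XOR.
byte 0: 37 xor 4f = 78
byte 1: 01 xor c6 = c7
byte 2: 4a xor e7 = ad
byte 3: 18 xor 54 = 4c
byte 4: fb xor d4 = 2f
byte 5: 8a xor ba = 30
byte 6: 1c xor ff = e3
byte 7: 84 xor ca = 4e
byte 8: 1f xor 7d = 62
byte 9: 33 xor 6c = 5f
byte 10: 0e xor 9b = 95
byte 11: 4c xor 0b = 47
byte 12: 6d xor 7b = 16
byte 13: e1 xor 12 = f3
byte 14: cb xor 09 = c2
byte 15: 51 xor 59 = 08

01111000 11000111 10101101 01001100 00101111 00110000 11100011 01001110 01100010 01011111 10010101 01000111 00010110 11110011 11000010 00001000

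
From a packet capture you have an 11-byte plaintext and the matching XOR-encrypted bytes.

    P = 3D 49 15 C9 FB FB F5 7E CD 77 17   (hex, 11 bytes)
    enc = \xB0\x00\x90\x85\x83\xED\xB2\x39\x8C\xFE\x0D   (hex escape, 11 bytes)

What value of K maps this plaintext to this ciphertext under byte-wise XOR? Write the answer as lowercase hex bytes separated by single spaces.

8d 49 85 4c 78 16 47 47 41 89 1a

Since enc = P ⊕ K, XORing both sides with P gives K = P ⊕ enc.
byte 0: 3d ⊕ b0 = 8d
byte 1: 49 ⊕ 00 = 49
byte 2: 15 ⊕ 90 = 85
byte 3: c9 ⊕ 85 = 4c
byte 4: fb ⊕ 83 = 78
byte 5: fb ⊕ ed = 16
byte 6: f5 ⊕ b2 = 47
byte 7: 7e ⊕ 39 = 47
byte 8: cd ⊕ 8c = 41
byte 9: 77 ⊕ fe = 89
byte 10: 17 ⊕ 0d = 1a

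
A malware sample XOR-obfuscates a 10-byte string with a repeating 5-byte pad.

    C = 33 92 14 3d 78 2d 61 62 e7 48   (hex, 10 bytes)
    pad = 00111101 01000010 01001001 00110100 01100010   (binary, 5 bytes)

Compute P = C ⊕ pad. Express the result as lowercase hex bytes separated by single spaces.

0e d0 5d 09 1a 10 23 2b d3 2a

The 5-byte key repeats, so the effective keystream is 3d 42 49 34 62 3d 42 49 34 62.
byte 0: 00110011 ⊕ 00111101 = 00001110
byte 1: 10010010 ⊕ 01000010 = 11010000
byte 2: 00010100 ⊕ 01001001 = 01011101
byte 3: 00111101 ⊕ 00110100 = 00001001
byte 4: 01111000 ⊕ 01100010 = 00011010
byte 5: 00101101 ⊕ 00111101 = 00010000
byte 6: 01100001 ⊕ 01000010 = 00100011
byte 7: 01100010 ⊕ 01001001 = 00101011
byte 8: 11100111 ⊕ 00110100 = 11010011
byte 9: 01001000 ⊕ 01100010 = 00101010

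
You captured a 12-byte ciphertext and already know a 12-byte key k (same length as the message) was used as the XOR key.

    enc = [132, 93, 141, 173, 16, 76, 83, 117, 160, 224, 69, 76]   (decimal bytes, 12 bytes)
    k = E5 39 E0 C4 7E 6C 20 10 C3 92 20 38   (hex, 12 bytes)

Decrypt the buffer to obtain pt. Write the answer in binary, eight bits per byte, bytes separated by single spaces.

01100001 01100100 01101101 01101001 01101110 00100000 01110011 01100101 01100011 01110010 01100101 01110100

84 ^ e5 = 61
5d ^ 39 = 64
8d ^ e0 = 6d
ad ^ c4 = 69
10 ^ 7e = 6e
4c ^ 6c = 20
53 ^ 20 = 73
75 ^ 10 = 65
a0 ^ c3 = 63
e0 ^ 92 = 72
45 ^ 20 = 65
4c ^ 38 = 74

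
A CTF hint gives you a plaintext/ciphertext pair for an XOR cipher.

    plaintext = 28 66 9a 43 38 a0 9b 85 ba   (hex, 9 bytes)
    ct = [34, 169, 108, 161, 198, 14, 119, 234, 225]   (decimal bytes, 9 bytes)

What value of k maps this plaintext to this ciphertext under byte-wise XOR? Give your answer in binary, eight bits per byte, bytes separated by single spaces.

00001010 11001111 11110110 11100010 11111110 10101110 11101100 01101111 01011011

Since ct = plaintext ⊕ k, XORing both sides with plaintext gives k = plaintext ⊕ ct.
28 XOR 22 = 0a
66 XOR a9 = cf
9a XOR 6c = f6
43 XOR a1 = e2
38 XOR c6 = fe
a0 XOR 0e = ae
9b XOR 77 = ec
85 XOR ea = 6f
ba XOR e1 = 5b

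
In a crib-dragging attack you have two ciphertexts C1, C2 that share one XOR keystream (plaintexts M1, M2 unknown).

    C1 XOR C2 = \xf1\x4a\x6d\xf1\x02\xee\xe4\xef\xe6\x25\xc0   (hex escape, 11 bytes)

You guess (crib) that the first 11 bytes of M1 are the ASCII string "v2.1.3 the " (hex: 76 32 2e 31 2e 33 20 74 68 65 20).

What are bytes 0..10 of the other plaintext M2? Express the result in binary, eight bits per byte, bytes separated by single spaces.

10000111 01111000 01000011 11000000 00101100 11011101 11000100 10011011 10001110 01000000 11100000

Since C1 ⊕ C2 = M1 ⊕ M2, XORing with the guessed M1 bytes yields the corresponding M2 bytes: M2 = (C1 ⊕ C2) ⊕ M1.
f1 ⊕ 76 = 87
4a ⊕ 32 = 78
6d ⊕ 2e = 43
f1 ⊕ 31 = c0
02 ⊕ 2e = 2c
ee ⊕ 33 = dd
e4 ⊕ 20 = c4
ef ⊕ 74 = 9b
e6 ⊕ 68 = 8e
25 ⊕ 65 = 40
c0 ⊕ 20 = e0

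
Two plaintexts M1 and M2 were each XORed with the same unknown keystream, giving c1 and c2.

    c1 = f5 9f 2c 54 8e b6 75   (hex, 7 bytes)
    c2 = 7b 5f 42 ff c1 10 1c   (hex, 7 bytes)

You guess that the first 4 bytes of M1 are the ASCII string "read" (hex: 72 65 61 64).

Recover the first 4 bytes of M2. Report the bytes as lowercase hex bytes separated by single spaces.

First, c1 ⊕ c2 = (M1 ⊕ K) ⊕ (M2 ⊕ K) = M1 ⊕ M2, so the key drops out. Then M2 = (M1 ⊕ M2) ⊕ M1 over the first 4 bytes.
byte 0: (f5 xor 7b) xor 72 = 8e xor 72 = fc
byte 1: (9f xor 5f) xor 65 = c0 xor 65 = a5
byte 2: (2c xor 42) xor 61 = 6e xor 61 = 0f
byte 3: (54 xor ff) xor 64 = ab xor 64 = cf

fc a5 0f cf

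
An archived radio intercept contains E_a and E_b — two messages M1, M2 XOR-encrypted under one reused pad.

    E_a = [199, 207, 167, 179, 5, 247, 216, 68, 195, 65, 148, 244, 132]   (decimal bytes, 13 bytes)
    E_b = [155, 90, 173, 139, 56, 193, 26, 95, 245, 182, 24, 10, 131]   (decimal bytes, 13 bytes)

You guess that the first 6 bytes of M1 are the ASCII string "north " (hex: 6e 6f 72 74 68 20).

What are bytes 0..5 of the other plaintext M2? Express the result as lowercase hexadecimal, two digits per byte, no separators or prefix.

First, E_a ⊕ E_b = (M1 ⊕ K) ⊕ (M2 ⊕ K) = M1 ⊕ M2, so the key drops out. Then M2 = (M1 ⊕ M2) ⊕ M1 over the first 6 bytes.
byte 0: (c7 ^ 9b) ^ 6e = 5c ^ 6e = 32
byte 1: (cf ^ 5a) ^ 6f = 95 ^ 6f = fa
byte 2: (a7 ^ ad) ^ 72 = 0a ^ 72 = 78
byte 3: (b3 ^ 8b) ^ 74 = 38 ^ 74 = 4c
byte 4: (05 ^ 38) ^ 68 = 3d ^ 68 = 55
byte 5: (f7 ^ c1) ^ 20 = 36 ^ 20 = 16

32fa784c5516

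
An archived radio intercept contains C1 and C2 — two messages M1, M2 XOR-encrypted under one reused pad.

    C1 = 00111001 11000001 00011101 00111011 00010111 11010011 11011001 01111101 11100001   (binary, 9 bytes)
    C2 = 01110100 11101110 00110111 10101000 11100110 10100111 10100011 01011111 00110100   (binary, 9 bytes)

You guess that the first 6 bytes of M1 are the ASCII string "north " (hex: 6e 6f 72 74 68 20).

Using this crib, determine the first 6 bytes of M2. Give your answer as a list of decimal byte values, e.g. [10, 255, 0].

First, C1 ⊕ C2 = (M1 ⊕ K) ⊕ (M2 ⊕ K) = M1 ⊕ M2, so the key drops out. Then M2 = (M1 ⊕ M2) ⊕ M1 over the first 6 bytes.
byte 0: (39 xor 74) xor 6e = 4d xor 6e = 23
byte 1: (c1 xor ee) xor 6f = 2f xor 6f = 40
byte 2: (1d xor 37) xor 72 = 2a xor 72 = 58
byte 3: (3b xor a8) xor 74 = 93 xor 74 = e7
byte 4: (17 xor e6) xor 68 = f1 xor 68 = 99
byte 5: (d3 xor a7) xor 20 = 74 xor 20 = 54

[35, 64, 88, 231, 153, 84]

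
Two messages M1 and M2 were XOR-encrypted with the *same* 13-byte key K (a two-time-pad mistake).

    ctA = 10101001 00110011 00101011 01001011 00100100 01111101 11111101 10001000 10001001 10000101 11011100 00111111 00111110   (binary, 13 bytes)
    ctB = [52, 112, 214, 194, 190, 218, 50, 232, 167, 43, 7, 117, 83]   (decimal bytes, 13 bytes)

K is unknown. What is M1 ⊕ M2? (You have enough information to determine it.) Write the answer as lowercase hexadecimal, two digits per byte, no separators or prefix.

ctA ⊕ ctB = (M1 ⊕ K) ⊕ (M2 ⊕ K) = M1 ⊕ M2 — the shared key cancels under XOR.
byte 0: a9 XOR 34 = 9d
byte 1: 33 XOR 70 = 43
byte 2: 2b XOR d6 = fd
byte 3: 4b XOR c2 = 89
byte 4: 24 XOR be = 9a
byte 5: 7d XOR da = a7
byte 6: fd XOR 32 = cf
byte 7: 88 XOR e8 = 60
byte 8: 89 XOR a7 = 2e
byte 9: 85 XOR 2b = ae
byte 10: dc XOR 07 = db
byte 11: 3f XOR 75 = 4a
byte 12: 3e XOR 53 = 6d

9d43fd899aa7cf602eaedb4a6d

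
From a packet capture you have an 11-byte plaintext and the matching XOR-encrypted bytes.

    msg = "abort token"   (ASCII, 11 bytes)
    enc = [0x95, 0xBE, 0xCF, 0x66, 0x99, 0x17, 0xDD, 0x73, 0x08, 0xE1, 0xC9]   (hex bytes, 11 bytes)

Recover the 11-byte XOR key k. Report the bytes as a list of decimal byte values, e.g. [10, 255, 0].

[244, 220, 160, 20, 237, 55, 169, 28, 99, 132, 167]

Since enc = msg ⊕ k, XORing both sides with msg gives k = msg ⊕ enc.
61 ^ 95 = f4
62 ^ be = dc
6f ^ cf = a0
72 ^ 66 = 14
74 ^ 99 = ed
20 ^ 17 = 37
74 ^ dd = a9
6f ^ 73 = 1c
6b ^ 08 = 63
65 ^ e1 = 84
6e ^ c9 = a7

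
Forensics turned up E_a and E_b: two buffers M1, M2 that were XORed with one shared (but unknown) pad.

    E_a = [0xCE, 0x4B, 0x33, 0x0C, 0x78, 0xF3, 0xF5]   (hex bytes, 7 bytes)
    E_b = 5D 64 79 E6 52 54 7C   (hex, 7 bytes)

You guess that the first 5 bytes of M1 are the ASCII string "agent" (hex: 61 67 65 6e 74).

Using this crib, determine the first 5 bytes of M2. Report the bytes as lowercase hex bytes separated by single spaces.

f2 48 2f 84 5e

First, E_a ⊕ E_b = (M1 ⊕ K) ⊕ (M2 ⊕ K) = M1 ⊕ M2, so the key drops out. Then M2 = (M1 ⊕ M2) ⊕ M1 over the first 5 bytes.
byte 0: (ce ⊕ 5d) ⊕ 61 = 93 ⊕ 61 = f2
byte 1: (4b ⊕ 64) ⊕ 67 = 2f ⊕ 67 = 48
byte 2: (33 ⊕ 79) ⊕ 65 = 4a ⊕ 65 = 2f
byte 3: (0c ⊕ e6) ⊕ 6e = ea ⊕ 6e = 84
byte 4: (78 ⊕ 52) ⊕ 74 = 2a ⊕ 74 = 5e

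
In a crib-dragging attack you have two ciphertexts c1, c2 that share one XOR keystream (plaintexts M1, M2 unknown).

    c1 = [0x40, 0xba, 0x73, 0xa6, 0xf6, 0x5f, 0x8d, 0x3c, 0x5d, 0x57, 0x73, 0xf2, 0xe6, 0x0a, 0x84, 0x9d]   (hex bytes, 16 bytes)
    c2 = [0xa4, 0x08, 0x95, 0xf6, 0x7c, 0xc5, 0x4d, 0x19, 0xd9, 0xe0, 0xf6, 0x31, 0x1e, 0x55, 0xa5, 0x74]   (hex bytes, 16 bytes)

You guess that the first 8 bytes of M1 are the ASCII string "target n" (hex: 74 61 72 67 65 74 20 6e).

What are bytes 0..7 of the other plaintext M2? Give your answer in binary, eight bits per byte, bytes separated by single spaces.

First, c1 ⊕ c2 = (M1 ⊕ K) ⊕ (M2 ⊕ K) = M1 ⊕ M2, so the key drops out. Then M2 = (M1 ⊕ M2) ⊕ M1 over the first 8 bytes.
byte 0: (40 XOR a4) XOR 74 = e4 XOR 74 = 90
byte 1: (ba XOR 08) XOR 61 = b2 XOR 61 = d3
byte 2: (73 XOR 95) XOR 72 = e6 XOR 72 = 94
byte 3: (a6 XOR f6) XOR 67 = 50 XOR 67 = 37
byte 4: (f6 XOR 7c) XOR 65 = 8a XOR 65 = ef
byte 5: (5f XOR c5) XOR 74 = 9a XOR 74 = ee
byte 6: (8d XOR 4d) XOR 20 = c0 XOR 20 = e0
byte 7: (3c XOR 19) XOR 6e = 25 XOR 6e = 4b

10010000 11010011 10010100 00110111 11101111 11101110 11100000 01001011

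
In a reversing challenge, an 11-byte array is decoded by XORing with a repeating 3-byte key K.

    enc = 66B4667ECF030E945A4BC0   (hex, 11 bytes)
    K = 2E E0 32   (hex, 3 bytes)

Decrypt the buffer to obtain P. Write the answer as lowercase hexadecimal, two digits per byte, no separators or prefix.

The 3-byte key repeats, so the effective keystream is 2e e0 32 2e e0 32 2e e0 32 2e e0.
byte 0: 66 ⊕ 2e = 48
byte 1: b4 ⊕ e0 = 54
byte 2: 66 ⊕ 32 = 54
byte 3: 7e ⊕ 2e = 50
byte 4: cf ⊕ e0 = 2f
byte 5: 03 ⊕ 32 = 31
byte 6: 0e ⊕ 2e = 20
byte 7: 94 ⊕ e0 = 74
byte 8: 5a ⊕ 32 = 68
byte 9: 4b ⊕ 2e = 65
byte 10: c0 ⊕ e0 = 20

485454502f312074686520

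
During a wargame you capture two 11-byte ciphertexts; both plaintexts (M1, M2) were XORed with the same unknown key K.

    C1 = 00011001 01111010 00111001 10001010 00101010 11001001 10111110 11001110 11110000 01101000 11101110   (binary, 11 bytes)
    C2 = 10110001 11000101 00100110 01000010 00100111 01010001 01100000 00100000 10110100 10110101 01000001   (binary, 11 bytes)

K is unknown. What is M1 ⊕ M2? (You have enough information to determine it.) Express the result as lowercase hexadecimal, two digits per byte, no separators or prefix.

C1 ⊕ C2 = (M1 ⊕ K) ⊕ (M2 ⊕ K) = M1 ⊕ M2 — the shared key cancels under XOR.
19 ⊕ b1 = a8
7a ⊕ c5 = bf
39 ⊕ 26 = 1f
8a ⊕ 42 = c8
2a ⊕ 27 = 0d
c9 ⊕ 51 = 98
be ⊕ 60 = de
ce ⊕ 20 = ee
f0 ⊕ b4 = 44
68 ⊕ b5 = dd
ee ⊕ 41 = af

a8bf1fc80d98deee44ddaf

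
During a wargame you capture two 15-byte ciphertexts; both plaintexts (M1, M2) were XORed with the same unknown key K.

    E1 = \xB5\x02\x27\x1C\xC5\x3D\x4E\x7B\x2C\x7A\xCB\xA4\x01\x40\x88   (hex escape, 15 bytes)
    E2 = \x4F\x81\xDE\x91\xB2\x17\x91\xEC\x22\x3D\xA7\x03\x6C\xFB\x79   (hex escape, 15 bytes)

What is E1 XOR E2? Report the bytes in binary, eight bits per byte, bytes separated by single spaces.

11111010 10000011 11111001 10001101 01110111 00101010 11011111 10010111 00001110 01000111 01101100 10100111 01101101 10111011 11110001

E1 ⊕ E2 = (M1 ⊕ K) ⊕ (M2 ⊕ K) = M1 ⊕ M2 — the shared key cancels under XOR.
181 xor  79 = 250
  2 xor 129 = 131
 39 xor 222 = 249
 28 xor 145 = 141
197 xor 178 = 119
 61 xor  23 =  42
 78 xor 145 = 223
123 xor 236 = 151
 44 xor  34 =  14
122 xor  61 =  71
203 xor 167 = 108
164 xor   3 = 167
  1 xor 108 = 109
 64 xor 251 = 187
136 xor 121 = 241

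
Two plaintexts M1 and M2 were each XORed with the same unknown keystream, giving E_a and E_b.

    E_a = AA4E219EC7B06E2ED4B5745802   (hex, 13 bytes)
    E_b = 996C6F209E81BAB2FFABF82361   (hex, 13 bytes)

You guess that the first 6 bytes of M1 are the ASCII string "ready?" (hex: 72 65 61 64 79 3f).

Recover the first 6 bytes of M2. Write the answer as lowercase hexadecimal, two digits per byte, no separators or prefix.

First, E_a ⊕ E_b = (M1 ⊕ K) ⊕ (M2 ⊕ K) = M1 ⊕ M2, so the key drops out. Then M2 = (M1 ⊕ M2) ⊕ M1 over the first 6 bytes.
byte 0: (aa ^ 99) ^ 72 = 33 ^ 72 = 41
byte 1: (4e ^ 6c) ^ 65 = 22 ^ 65 = 47
byte 2: (21 ^ 6f) ^ 61 = 4e ^ 61 = 2f
byte 3: (9e ^ 20) ^ 64 = be ^ 64 = da
byte 4: (c7 ^ 9e) ^ 79 = 59 ^ 79 = 20
byte 5: (b0 ^ 81) ^ 3f = 31 ^ 3f = 0e

41472fda200e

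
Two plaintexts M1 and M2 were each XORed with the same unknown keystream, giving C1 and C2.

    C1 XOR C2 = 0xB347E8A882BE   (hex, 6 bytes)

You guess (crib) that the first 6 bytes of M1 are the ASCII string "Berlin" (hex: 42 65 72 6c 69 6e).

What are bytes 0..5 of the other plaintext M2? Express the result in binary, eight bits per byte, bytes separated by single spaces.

11110001 00100010 10011010 11000100 11101011 11010000

Since C1 ⊕ C2 = M1 ⊕ M2, XORing with the guessed M1 bytes yields the corresponding M2 bytes: M2 = (C1 ⊕ C2) ⊕ M1.
179 ^  66 = 241
 71 ^ 101 =  34
232 ^ 114 = 154
168 ^ 108 = 196
130 ^ 105 = 235
190 ^ 110 = 208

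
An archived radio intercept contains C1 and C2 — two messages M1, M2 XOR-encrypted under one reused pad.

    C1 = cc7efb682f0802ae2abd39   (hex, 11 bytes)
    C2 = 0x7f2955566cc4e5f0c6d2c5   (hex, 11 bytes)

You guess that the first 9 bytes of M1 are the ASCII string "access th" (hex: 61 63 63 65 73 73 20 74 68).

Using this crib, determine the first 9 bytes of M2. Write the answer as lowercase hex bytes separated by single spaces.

d2 34 cd 5b 30 bf c7 2a 84

First, C1 ⊕ C2 = (M1 ⊕ K) ⊕ (M2 ⊕ K) = M1 ⊕ M2, so the key drops out. Then M2 = (M1 ⊕ M2) ⊕ M1 over the first 9 bytes.
byte 0: (cc ⊕ 7f) ⊕ 61 = b3 ⊕ 61 = d2
byte 1: (7e ⊕ 29) ⊕ 63 = 57 ⊕ 63 = 34
byte 2: (fb ⊕ 55) ⊕ 63 = ae ⊕ 63 = cd
byte 3: (68 ⊕ 56) ⊕ 65 = 3e ⊕ 65 = 5b
byte 4: (2f ⊕ 6c) ⊕ 73 = 43 ⊕ 73 = 30
byte 5: (08 ⊕ c4) ⊕ 73 = cc ⊕ 73 = bf
byte 6: (02 ⊕ e5) ⊕ 20 = e7 ⊕ 20 = c7
byte 7: (ae ⊕ f0) ⊕ 74 = 5e ⊕ 74 = 2a
byte 8: (2a ⊕ c6) ⊕ 68 = ec ⊕ 68 = 84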